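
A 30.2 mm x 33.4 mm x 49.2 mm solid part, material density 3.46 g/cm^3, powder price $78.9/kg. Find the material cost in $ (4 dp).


V = 30.2 * 33.4 * 49.2 = 49627.056 mm^3 = 49.627056 cm^3
Mass = 49.627056 * 3.46 / 1000 = 0.17170961 kg
Cost = 0.17170961 * 78.9 = 13.5479 $


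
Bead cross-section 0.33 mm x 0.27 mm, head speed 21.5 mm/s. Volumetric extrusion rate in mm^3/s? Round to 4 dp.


Rate = 0.33 * 0.27 * 21.5 = 1.9157 mm^3/s


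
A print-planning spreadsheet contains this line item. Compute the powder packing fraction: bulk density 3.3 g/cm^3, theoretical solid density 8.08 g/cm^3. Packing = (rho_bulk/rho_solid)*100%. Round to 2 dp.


Packing = (3.3/8.08)*100 = 40.84 %


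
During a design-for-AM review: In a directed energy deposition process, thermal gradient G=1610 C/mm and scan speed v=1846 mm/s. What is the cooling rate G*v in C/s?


CR = 1610 * 1846 = 2972060 C/s


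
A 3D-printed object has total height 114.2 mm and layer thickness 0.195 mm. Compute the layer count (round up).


Layers = ceil(114.2/0.195) = 586


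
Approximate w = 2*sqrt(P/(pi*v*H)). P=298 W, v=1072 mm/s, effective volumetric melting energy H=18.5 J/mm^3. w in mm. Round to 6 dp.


w = 2*sqrt(298/(pi*1072*18.5)) = 0.138318 mm


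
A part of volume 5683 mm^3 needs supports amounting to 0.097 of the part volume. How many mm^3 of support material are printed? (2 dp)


V_support = 5683 * 0.097 = 551.25 mm^3


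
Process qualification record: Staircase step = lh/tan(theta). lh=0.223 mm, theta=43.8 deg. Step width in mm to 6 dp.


step = 0.223 / tan(43.8) = 0.232542 mm


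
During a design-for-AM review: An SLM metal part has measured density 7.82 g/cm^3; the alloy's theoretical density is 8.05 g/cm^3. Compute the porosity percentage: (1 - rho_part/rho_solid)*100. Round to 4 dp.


Porosity = (1-7.82/8.05)*100 = 2.8571 %


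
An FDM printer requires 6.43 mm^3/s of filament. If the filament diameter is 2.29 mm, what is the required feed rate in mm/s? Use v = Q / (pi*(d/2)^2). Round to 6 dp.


A = pi*(2.29/2)^2 = 4.118707
v = 6.43 / 4.118707 = 1.56117 mm/s


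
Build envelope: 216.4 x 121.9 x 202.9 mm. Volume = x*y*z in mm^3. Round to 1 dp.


V = 216.4 * 121.9 * 202.9 = 5352331.6 mm^3


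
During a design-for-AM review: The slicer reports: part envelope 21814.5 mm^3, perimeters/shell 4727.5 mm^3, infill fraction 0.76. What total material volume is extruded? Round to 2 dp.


V_infill = (21814.5 - 4727.5) * 0.76 = 12986.12
V_total = 4727.5 + 12986.12 = 17713.62 mm^3


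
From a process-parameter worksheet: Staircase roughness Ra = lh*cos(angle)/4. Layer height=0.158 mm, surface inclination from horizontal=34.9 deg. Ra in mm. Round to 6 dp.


Ra = 0.158 * cos(34.9) / 4 = 0.032396 mm


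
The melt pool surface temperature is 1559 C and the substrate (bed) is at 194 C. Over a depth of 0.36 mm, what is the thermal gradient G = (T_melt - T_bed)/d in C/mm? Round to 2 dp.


G = (1559-194)/0.36 = 3791.67 C/mm


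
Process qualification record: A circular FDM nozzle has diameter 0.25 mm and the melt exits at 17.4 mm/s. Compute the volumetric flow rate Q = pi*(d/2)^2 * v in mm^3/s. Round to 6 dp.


A = pi*(0.25/2)^2 = 0.04908739 mm^2
Q = 0.04908739 * 17.4 = 0.854121 mm^3/s


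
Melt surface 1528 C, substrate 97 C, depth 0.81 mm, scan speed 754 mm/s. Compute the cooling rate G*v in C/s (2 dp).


G = (1528-97)/0.81 = 1766.66666667 C/mm
CR = 1766.66666667 * 754 = 1332066.67 C/s


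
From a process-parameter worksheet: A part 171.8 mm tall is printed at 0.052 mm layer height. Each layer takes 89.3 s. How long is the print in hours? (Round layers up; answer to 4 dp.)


Layers = ceil(171.8/0.052) = 3304
t = 3304 * 89.3 / 3600 = 81.9576 hrs


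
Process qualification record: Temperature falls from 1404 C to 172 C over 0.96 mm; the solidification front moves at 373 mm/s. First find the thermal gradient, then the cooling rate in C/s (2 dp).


G = (1404-172)/0.96 = 1283.33333333 C/mm
CR = 1283.33333333 * 373 = 478683.33 C/s


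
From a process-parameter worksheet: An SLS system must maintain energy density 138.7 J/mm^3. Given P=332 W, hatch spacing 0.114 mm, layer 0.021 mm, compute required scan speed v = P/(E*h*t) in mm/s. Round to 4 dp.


v = 332 / (138.7*0.114*0.021) = 999.856 mm/s


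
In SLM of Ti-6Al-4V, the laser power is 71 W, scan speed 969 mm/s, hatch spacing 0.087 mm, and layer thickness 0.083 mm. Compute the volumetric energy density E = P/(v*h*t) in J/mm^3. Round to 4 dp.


E = 71 / (969*0.087*0.083) = 10.147 J/mm^3


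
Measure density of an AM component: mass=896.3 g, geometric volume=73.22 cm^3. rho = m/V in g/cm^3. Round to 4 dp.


rho = 896.3 / 73.22 = 12.2412 g/cm^3


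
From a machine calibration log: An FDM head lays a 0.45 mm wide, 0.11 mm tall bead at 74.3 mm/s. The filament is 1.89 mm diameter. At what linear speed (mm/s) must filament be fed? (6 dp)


Q = 0.45 * 0.11 * 74.3 = 3.67785 mm^3/s
A_fil = pi*(1.89/2)^2 = 2.80552078 mm^2
v_feed = 3.67785 / 2.80552078 = 1.310933 mm/s


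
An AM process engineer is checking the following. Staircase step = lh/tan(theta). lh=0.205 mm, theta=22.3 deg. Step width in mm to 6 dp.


step = 0.205 / tan(22.3) = 0.499842 mm


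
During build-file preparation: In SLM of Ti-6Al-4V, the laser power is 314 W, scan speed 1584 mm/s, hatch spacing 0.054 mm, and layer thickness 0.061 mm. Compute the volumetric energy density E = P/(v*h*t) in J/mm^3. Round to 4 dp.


E = 314 / (1584*0.054*0.061) = 60.1798 J/mm^3


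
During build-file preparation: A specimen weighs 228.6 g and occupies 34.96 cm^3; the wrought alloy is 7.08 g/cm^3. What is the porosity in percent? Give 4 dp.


rho_part = 228.6 / 34.96 = 6.5389016 g/cm^3
Porosity = (1 - 6.5389016/7.08)*100 = 7.6426 %


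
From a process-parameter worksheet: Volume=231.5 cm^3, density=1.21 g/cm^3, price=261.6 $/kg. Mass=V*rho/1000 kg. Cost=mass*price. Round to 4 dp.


Mass = 231.5*1.21/1000 = 0.280115 kg
Cost = 0.280115 * 261.6 = 73.2781 $


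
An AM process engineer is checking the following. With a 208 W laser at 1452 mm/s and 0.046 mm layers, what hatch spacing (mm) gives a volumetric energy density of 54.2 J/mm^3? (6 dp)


h = 208 / (54.2*1452*0.046) = 0.057457 mm


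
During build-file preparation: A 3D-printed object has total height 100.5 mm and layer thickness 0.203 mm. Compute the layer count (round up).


Layers = ceil(100.5/0.203) = 496


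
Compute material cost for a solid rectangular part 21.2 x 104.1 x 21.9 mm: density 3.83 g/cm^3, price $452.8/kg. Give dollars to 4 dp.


V = 21.2 * 104.1 * 21.9 = 48331.548 mm^3 = 48.331548 cm^3
Mass = 48.331548 * 3.83 / 1000 = 0.18510983 kg
Cost = 0.18510983 * 452.8 = 83.8177 $


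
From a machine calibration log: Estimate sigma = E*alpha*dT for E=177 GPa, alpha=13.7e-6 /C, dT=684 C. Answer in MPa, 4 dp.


sigma = 177*1000 * 13.7e-6 * 684 = 1658.6316 MPa


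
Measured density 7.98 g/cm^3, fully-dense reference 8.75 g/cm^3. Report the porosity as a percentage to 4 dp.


Porosity = (1-7.98/8.75)*100 = 8.8 %


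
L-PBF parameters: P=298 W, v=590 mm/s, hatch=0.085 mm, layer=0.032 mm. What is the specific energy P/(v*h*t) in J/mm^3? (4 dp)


Build rate = 590 * 0.085 * 0.032 = 1.6048 mm^3/s
SE = 298 / 1.6048 = 185.6929 J/mm^3


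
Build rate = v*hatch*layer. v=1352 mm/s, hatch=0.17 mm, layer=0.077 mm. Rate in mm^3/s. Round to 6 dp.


Rate = 1352 * 0.17 * 0.077 = 17.69768 mm^3/s


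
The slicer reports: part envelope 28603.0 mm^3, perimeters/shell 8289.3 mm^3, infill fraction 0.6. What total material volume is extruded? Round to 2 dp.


V_infill = (28603.0 - 8289.3) * 0.6 = 12188.22
V_total = 8289.3 + 12188.22 = 20477.52 mm^3


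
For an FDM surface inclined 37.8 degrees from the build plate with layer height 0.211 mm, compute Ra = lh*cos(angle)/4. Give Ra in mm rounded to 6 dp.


Ra = 0.211 * cos(37.8) / 4 = 0.041681 mm


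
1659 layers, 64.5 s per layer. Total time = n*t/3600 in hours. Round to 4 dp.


t = 1659 * 64.5 / 3600 = 29.7238 hrs


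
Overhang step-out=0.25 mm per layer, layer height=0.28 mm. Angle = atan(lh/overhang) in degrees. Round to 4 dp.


angle = atan(0.28/0.25) = 48.2397 degrees


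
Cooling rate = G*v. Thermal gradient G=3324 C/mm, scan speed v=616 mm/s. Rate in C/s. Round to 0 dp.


CR = 3324 * 616 = 2047584 C/s


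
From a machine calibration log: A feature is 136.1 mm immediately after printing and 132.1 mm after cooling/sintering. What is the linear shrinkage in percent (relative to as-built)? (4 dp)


Shrinkage = ((136.1-132.1)/136.1)*100 = 2.939 %


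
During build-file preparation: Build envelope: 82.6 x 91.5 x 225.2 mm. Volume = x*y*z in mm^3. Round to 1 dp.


V = 82.6 * 91.5 * 225.2 = 1702039.1 mm^3


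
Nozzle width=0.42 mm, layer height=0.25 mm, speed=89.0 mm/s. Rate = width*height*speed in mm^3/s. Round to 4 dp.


Rate = 0.42 * 0.25 * 89.0 = 9.345 mm^3/s


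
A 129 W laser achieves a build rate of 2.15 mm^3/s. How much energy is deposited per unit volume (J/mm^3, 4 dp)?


SE = 129 / 2.15 = 60.0 J/mm^3


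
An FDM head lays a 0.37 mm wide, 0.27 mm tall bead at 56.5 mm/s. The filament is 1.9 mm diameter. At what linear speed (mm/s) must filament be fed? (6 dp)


Q = 0.37 * 0.27 * 56.5 = 5.64435 mm^3/s
A_fil = pi*(1.9/2)^2 = 2.83528737 mm^2
v_feed = 5.64435 / 2.83528737 = 1.990751 mm/s


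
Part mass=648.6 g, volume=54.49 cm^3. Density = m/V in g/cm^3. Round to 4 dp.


rho = 648.6 / 54.49 = 11.9031 g/cm^3


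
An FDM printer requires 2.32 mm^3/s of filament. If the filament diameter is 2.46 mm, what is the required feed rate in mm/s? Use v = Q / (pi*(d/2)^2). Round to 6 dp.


A = pi*(2.46/2)^2 = 4.752916
v = 2.32 / 4.752916 = 0.488121 mm/s


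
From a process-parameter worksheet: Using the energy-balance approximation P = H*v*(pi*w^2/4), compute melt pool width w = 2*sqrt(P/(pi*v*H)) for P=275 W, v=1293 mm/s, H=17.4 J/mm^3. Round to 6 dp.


w = 2*sqrt(275/(pi*1293*17.4)) = 0.124752 mm


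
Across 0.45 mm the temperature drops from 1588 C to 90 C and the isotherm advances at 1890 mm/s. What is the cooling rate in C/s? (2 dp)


G = (1588-90)/0.45 = 3328.88888889 C/mm
CR = 3328.88888889 * 1890 = 6291600.0 C/s


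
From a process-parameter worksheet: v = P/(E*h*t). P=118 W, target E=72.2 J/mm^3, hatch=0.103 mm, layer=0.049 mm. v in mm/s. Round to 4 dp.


v = 118 / (72.2*0.103*0.049) = 323.8258 mm/s


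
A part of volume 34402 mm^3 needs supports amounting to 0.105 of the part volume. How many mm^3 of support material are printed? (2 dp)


V_support = 34402 * 0.105 = 3612.21 mm^3


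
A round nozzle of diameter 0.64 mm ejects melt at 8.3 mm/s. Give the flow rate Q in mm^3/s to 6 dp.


A = pi*(0.64/2)^2 = 0.32169909 mm^2
Q = 0.32169909 * 8.3 = 2.670102 mm^3/s


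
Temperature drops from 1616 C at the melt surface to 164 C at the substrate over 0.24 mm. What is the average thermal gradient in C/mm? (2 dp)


G = (1616-164)/0.24 = 6050.0 C/mm


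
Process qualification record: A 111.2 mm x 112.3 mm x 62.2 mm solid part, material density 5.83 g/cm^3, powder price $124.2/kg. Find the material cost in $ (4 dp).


V = 111.2 * 112.3 * 62.2 = 776738.672 mm^3 = 776.738672 cm^3
Mass = 776.738672 * 5.83 / 1000 = 4.52838646 kg
Cost = 4.52838646 * 124.2 = 562.4256 $


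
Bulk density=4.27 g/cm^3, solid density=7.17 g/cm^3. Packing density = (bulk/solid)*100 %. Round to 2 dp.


Packing = (4.27/7.17)*100 = 59.55 %


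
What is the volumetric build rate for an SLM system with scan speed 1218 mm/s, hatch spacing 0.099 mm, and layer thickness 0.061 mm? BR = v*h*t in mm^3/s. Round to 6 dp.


Rate = 1218 * 0.099 * 0.061 = 7.355502 mm^3/s


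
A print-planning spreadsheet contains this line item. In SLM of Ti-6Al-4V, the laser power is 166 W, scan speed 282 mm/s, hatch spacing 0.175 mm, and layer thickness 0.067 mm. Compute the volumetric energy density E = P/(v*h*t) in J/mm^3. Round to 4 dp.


E = 166 / (282*0.175*0.067) = 50.2049 J/mm^3


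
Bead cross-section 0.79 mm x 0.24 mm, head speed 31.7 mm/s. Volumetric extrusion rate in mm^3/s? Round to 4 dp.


Rate = 0.79 * 0.24 * 31.7 = 6.0103 mm^3/s


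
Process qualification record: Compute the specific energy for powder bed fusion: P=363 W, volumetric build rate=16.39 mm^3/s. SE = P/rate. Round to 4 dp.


SE = 363 / 16.39 = 22.1477 J/mm^3


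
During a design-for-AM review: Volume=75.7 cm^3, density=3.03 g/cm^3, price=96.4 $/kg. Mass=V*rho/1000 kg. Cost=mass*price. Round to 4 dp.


Mass = 75.7*3.03/1000 = 0.229371 kg
Cost = 0.229371 * 96.4 = 22.1114 $


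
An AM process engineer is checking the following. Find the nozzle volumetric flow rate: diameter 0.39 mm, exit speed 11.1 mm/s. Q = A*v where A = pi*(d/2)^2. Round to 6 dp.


A = pi*(0.39/2)^2 = 0.11945906 mm^2
Q = 0.11945906 * 11.1 = 1.325996 mm^3/s


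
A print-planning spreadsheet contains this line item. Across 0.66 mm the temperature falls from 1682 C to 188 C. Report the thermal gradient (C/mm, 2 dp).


G = (1682-188)/0.66 = 2263.64 C/mm


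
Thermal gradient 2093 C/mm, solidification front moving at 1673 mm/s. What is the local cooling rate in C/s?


CR = 2093 * 1673 = 3501589 C/s


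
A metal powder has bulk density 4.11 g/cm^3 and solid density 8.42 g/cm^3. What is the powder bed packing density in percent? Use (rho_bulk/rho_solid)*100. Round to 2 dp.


Packing = (4.11/8.42)*100 = 48.81 %


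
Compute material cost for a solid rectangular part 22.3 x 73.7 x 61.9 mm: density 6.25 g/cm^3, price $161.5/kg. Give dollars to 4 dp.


V = 22.3 * 73.7 * 61.9 = 101733.269 mm^3 = 101.733269 cm^3
Mass = 101.733269 * 6.25 / 1000 = 0.63583293 kg
Cost = 0.63583293 * 161.5 = 102.687 $


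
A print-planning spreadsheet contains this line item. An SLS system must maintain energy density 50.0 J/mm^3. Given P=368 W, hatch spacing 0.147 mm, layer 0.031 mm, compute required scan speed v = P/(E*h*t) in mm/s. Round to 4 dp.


v = 368 / (50.0*0.147*0.031) = 1615.0977 mm/s


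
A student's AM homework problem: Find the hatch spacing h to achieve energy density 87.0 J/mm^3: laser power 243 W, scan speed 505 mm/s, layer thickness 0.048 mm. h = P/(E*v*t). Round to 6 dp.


h = 243 / (87.0*505*0.048) = 0.115227 mm


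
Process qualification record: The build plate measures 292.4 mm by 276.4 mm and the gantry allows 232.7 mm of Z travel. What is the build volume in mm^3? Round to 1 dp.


V = 292.4 * 276.4 * 232.7 = 18806665.1 mm^3


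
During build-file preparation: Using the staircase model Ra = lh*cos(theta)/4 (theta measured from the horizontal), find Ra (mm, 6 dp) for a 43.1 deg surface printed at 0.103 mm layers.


Ra = 0.103 * cos(43.1) / 4 = 0.018802 mm


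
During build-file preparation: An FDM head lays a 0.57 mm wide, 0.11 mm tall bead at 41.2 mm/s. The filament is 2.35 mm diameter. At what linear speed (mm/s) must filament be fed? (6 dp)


Q = 0.57 * 0.11 * 41.2 = 2.58324 mm^3/s
A_fil = pi*(2.35/2)^2 = 4.33736136 mm^2
v_feed = 2.58324 / 4.33736136 = 0.595579 mm/s


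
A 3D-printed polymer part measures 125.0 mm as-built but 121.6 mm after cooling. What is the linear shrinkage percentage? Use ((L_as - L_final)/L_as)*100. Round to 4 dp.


Shrinkage = ((125.0-121.6)/125.0)*100 = 2.72 %


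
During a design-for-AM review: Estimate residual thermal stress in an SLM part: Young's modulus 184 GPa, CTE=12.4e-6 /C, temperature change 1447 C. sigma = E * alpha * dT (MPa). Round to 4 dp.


sigma = 184*1000 * 12.4e-6 * 1447 = 3301.4752 MPa


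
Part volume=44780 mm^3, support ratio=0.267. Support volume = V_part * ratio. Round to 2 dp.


V_support = 44780 * 0.267 = 11956.26 mm^3


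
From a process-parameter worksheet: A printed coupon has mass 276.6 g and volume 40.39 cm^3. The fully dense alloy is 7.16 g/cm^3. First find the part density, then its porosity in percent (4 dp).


rho_part = 276.6 / 40.39 = 6.84822976 g/cm^3
Porosity = (1 - 6.84822976/7.16)*100 = 4.3543 %


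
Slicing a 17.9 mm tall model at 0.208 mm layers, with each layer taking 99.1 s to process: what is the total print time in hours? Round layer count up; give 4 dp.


Layers = ceil(17.9/0.208) = 87
t = 87 * 99.1 / 3600 = 2.3949 hrs


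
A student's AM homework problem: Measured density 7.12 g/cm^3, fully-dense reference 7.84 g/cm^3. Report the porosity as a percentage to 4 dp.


Porosity = (1-7.12/7.84)*100 = 9.1837 %


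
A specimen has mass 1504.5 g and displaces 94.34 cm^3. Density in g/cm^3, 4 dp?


rho = 1504.5 / 94.34 = 15.9476 g/cm^3


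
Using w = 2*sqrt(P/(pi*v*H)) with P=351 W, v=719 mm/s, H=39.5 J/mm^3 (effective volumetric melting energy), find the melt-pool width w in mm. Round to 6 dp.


w = 2*sqrt(351/(pi*719*39.5)) = 0.125443 mm


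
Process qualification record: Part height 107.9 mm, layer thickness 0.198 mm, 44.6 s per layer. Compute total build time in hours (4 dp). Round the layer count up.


Layers = ceil(107.9/0.198) = 545
t = 545 * 44.6 / 3600 = 6.7519 hrs


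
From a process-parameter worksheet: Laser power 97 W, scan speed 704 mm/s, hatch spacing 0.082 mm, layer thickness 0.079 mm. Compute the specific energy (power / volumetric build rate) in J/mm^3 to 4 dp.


Build rate = 704 * 0.082 * 0.079 = 4.560512 mm^3/s
SE = 97 / 4.560512 = 21.2695 J/mm^3


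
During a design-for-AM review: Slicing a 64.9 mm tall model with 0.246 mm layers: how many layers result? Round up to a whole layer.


Layers = ceil(64.9/0.246) = 264


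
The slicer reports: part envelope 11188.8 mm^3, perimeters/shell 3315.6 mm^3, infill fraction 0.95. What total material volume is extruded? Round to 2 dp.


V_infill = (11188.8 - 3315.6) * 0.95 = 7479.54
V_total = 3315.6 + 7479.54 = 10795.14 mm^3


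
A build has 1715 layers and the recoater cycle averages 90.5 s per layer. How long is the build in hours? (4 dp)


t = 1715 * 90.5 / 3600 = 43.1132 hrs


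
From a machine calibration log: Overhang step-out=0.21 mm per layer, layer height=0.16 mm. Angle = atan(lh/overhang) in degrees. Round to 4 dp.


angle = atan(0.16/0.21) = 37.3039 degrees


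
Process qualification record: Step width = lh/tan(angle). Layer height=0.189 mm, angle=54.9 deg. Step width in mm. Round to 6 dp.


step = 0.189 / tan(54.9) = 0.132831 mm


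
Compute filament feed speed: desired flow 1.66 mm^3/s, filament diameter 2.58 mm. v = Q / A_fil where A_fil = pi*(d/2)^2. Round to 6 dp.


A = pi*(2.58/2)^2 = 5.227924
v = 1.66 / 5.227924 = 0.317526 mm/s


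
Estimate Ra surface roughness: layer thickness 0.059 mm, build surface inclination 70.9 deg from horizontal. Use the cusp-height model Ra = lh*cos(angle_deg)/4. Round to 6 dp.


Ra = 0.059 * cos(70.9) / 4 = 0.004826 mm


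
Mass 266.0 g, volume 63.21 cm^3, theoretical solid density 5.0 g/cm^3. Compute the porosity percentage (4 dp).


rho_part = 266.0 / 63.21 = 4.20819491 g/cm^3
Porosity = (1 - 4.20819491/5.0)*100 = 15.8361 %


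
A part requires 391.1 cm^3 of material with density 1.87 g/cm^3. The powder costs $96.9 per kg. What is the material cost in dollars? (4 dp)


Mass = 391.1*1.87/1000 = 0.731357 kg
Cost = 0.731357 * 96.9 = 70.8685 $


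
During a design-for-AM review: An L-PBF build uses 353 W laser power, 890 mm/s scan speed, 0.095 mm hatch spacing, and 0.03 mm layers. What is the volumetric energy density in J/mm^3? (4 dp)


E = 353 / (890*0.095*0.03) = 139.1681 J/mm^3


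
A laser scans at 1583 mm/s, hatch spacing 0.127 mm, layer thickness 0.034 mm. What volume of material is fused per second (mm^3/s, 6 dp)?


Rate = 1583 * 0.127 * 0.034 = 6.835394 mm^3/s


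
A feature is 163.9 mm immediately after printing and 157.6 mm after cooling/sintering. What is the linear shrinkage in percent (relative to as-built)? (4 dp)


Shrinkage = ((163.9-157.6)/163.9)*100 = 3.8438 %


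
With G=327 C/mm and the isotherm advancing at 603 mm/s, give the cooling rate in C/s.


CR = 327 * 603 = 197181 C/s


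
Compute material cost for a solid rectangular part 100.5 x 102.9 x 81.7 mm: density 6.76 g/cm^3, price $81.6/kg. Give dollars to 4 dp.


V = 100.5 * 102.9 * 81.7 = 844896.465 mm^3 = 844.896465 cm^3
Mass = 844.896465 * 6.76 / 1000 = 5.7115001 kg
Cost = 5.7115001 * 81.6 = 466.0584 $


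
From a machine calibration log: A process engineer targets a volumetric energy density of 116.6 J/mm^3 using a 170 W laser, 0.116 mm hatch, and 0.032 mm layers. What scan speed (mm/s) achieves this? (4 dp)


v = 170 / (116.6*0.116*0.032) = 392.7737 mm/s


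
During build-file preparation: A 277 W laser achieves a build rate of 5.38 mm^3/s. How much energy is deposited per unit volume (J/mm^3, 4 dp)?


SE = 277 / 5.38 = 51.487 J/mm^3


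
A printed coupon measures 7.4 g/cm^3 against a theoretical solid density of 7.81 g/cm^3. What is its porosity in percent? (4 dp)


Porosity = (1-7.4/7.81)*100 = 5.2497 %


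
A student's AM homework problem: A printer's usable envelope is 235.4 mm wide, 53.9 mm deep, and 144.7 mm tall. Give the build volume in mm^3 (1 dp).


V = 235.4 * 53.9 * 144.7 = 1835962.3 mm^3


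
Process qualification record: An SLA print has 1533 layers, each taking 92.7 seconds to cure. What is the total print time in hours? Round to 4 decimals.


t = 1533 * 92.7 / 3600 = 39.4748 hrs


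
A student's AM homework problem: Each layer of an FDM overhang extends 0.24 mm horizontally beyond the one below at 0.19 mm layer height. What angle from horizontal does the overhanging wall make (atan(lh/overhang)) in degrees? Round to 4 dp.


angle = atan(0.19/0.24) = 38.3675 degrees


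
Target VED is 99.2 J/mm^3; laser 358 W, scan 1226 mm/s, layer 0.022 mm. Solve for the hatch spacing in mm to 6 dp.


h = 358 / (99.2*1226*0.022) = 0.133801 mm


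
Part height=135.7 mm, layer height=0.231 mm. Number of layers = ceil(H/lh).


Layers = ceil(135.7/0.231) = 588


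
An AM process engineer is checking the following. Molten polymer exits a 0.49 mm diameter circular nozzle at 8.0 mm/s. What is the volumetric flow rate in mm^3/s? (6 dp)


A = pi*(0.49/2)^2 = 0.1885741 mm^2
Q = 0.1885741 * 8.0 = 1.508593 mm^3/s


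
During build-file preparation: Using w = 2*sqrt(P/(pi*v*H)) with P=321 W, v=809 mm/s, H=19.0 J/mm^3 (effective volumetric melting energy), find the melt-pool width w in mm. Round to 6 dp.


w = 2*sqrt(321/(pi*809*19.0)) = 0.163063 mm


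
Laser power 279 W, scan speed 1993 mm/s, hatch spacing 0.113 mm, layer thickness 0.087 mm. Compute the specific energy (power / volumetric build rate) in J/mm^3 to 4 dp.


Build rate = 1993 * 0.113 * 0.087 = 19.593183 mm^3/s
SE = 279 / 19.593183 = 14.2396 J/mm^3


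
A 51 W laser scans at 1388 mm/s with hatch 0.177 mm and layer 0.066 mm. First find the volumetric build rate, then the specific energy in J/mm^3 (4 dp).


Build rate = 1388 * 0.177 * 0.066 = 16.214616 mm^3/s
SE = 51 / 16.214616 = 3.1453 J/mm^3


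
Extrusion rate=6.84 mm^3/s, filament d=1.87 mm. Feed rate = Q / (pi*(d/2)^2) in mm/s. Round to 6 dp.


A = pi*(1.87/2)^2 = 2.746459
v = 6.84 / 2.746459 = 2.49048 mm/s


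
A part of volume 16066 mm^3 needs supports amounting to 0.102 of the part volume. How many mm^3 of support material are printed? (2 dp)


V_support = 16066 * 0.102 = 1638.73 mm^3


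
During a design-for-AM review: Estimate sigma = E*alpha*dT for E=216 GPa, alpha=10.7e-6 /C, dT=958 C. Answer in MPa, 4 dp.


sigma = 216*1000 * 10.7e-6 * 958 = 2214.1296 MPa


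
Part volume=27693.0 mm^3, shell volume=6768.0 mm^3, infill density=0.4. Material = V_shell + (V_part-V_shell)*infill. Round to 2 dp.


V_infill = (27693.0 - 6768.0) * 0.4 = 8370.0
V_total = 6768.0 + 8370.0 = 15138.0 mm^3


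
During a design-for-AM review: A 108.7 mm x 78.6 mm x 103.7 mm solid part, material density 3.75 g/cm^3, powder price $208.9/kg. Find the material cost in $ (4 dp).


V = 108.7 * 78.6 * 103.7 = 885994.134 mm^3 = 885.994134 cm^3
Mass = 885.994134 * 3.75 / 1000 = 3.322478 kg
Cost = 3.322478 * 208.9 = 694.0657 $


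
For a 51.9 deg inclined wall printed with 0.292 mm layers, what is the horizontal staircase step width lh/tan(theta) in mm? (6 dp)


step = 0.292 / tan(51.9) = 0.228957 mm


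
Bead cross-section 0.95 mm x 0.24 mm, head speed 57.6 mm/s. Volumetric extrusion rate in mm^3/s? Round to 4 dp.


Rate = 0.95 * 0.24 * 57.6 = 13.1328 mm^3/s


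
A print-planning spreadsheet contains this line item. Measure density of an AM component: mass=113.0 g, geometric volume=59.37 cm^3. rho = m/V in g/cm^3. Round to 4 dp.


rho = 113.0 / 59.37 = 1.9033 g/cm^3


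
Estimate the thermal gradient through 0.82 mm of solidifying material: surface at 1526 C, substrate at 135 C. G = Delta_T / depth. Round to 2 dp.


G = (1526-135)/0.82 = 1696.34 C/mm


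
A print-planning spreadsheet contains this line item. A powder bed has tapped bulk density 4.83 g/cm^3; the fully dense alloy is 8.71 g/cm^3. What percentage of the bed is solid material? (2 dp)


Packing = (4.83/8.71)*100 = 55.45 %


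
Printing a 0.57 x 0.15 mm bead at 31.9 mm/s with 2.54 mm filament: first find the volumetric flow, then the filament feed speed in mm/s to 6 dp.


Q = 0.57 * 0.15 * 31.9 = 2.72745 mm^3/s
A_fil = pi*(2.54/2)^2 = 5.06707479 mm^2
v_feed = 2.72745 / 5.06707479 = 0.538269 mm/s


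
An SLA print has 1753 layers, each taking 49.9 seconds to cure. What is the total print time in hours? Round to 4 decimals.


t = 1753 * 49.9 / 3600 = 24.2985 hrs


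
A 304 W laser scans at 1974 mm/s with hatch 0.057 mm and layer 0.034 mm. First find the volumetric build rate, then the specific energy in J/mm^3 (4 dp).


Build rate = 1974 * 0.057 * 0.034 = 3.825612 mm^3/s
SE = 304 / 3.825612 = 79.4644 J/mm^3


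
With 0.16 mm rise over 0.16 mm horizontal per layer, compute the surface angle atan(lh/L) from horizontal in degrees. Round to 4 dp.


angle = atan(0.16/0.16) = 45.0 degrees


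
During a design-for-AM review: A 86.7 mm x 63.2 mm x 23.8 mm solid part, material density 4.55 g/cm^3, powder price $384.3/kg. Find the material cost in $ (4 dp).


V = 86.7 * 63.2 * 23.8 = 130410.672 mm^3 = 130.410672 cm^3
Mass = 130.410672 * 4.55 / 1000 = 0.59336856 kg
Cost = 0.59336856 * 384.3 = 228.0315 $


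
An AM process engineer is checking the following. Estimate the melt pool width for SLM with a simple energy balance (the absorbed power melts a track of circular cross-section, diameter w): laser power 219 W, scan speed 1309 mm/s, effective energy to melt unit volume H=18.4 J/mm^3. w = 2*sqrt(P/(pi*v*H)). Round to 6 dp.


w = 2*sqrt(219/(pi*1309*18.4)) = 0.107597 mm


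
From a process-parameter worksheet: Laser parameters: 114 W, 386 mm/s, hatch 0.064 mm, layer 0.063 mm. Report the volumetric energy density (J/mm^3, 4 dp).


E = 114 / (386*0.064*0.063) = 73.2482 J/mm^3


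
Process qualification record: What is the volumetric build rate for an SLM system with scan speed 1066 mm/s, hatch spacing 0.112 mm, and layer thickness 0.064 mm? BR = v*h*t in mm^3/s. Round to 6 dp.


Rate = 1066 * 0.112 * 0.064 = 7.641088 mm^3/s


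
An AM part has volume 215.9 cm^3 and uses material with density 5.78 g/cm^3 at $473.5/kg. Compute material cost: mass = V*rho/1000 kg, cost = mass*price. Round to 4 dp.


Mass = 215.9*5.78/1000 = 1.247902 kg
Cost = 1.247902 * 473.5 = 590.8816 $


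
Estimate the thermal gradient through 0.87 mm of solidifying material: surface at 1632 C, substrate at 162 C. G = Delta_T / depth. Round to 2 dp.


G = (1632-162)/0.87 = 1689.66 C/mm


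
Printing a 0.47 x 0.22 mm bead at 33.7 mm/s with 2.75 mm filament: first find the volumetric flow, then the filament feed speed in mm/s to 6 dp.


Q = 0.47 * 0.22 * 33.7 = 3.48458 mm^3/s
A_fil = pi*(2.75/2)^2 = 5.93957361 mm^2
v_feed = 3.48458 / 5.93957361 = 0.586672 mm/s


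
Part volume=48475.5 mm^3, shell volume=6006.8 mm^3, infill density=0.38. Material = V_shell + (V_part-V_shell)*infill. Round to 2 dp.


V_infill = (48475.5 - 6006.8) * 0.38 = 16138.11
V_total = 6006.8 + 16138.11 = 22144.91 mm^3


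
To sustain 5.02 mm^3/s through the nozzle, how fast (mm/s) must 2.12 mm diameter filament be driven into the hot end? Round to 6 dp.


A = pi*(2.12/2)^2 = 3.529894
v = 5.02 / 3.529894 = 1.422139 mm/s


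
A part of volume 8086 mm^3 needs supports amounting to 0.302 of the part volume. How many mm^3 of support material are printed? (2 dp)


V_support = 8086 * 0.302 = 2441.97 mm^3


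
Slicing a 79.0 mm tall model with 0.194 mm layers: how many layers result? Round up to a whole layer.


Layers = ceil(79.0/0.194) = 408


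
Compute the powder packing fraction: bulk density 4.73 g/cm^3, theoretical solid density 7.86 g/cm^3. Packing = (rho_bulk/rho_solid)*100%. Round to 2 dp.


Packing = (4.73/7.86)*100 = 60.18 %


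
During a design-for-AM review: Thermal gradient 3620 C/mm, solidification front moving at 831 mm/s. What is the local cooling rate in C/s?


CR = 3620 * 831 = 3008220 C/s


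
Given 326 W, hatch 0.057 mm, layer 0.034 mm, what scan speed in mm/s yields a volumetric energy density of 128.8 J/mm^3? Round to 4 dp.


v = 326 / (128.8*0.057*0.034) = 1306.0144 mm/s


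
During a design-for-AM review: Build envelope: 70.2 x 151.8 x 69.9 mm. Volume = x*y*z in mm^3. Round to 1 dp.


V = 70.2 * 151.8 * 69.9 = 744879.6 mm^3


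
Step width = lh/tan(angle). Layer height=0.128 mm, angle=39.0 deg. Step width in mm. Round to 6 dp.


step = 0.128 / tan(39.0) = 0.158067 mm


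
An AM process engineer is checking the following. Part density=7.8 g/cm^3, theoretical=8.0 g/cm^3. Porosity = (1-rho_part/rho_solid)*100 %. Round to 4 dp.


Porosity = (1-7.8/8.0)*100 = 2.5 %


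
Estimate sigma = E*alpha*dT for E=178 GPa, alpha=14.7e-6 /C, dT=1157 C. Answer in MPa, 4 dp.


sigma = 178*1000 * 14.7e-6 * 1157 = 3027.4062 MPa


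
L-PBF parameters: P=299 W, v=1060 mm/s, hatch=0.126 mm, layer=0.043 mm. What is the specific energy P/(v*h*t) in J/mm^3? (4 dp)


Build rate = 1060 * 0.126 * 0.043 = 5.74308 mm^3/s
SE = 299 / 5.74308 = 52.0627 J/mm^3


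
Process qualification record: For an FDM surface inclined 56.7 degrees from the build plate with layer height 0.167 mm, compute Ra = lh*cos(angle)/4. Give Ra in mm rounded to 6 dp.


Ra = 0.167 * cos(56.7) / 4 = 0.022922 mm


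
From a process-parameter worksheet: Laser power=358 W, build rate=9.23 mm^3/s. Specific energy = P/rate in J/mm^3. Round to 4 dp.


SE = 358 / 9.23 = 38.7866 J/mm^3


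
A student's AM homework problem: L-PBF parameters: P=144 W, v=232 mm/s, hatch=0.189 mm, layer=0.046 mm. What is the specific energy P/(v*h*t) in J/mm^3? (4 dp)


Build rate = 232 * 0.189 * 0.046 = 2.017008 mm^3/s
SE = 144 / 2.017008 = 71.3929 J/mm^3


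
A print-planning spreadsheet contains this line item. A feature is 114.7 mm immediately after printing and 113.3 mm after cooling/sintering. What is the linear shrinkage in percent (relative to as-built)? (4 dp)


Shrinkage = ((114.7-113.3)/114.7)*100 = 1.2206 %


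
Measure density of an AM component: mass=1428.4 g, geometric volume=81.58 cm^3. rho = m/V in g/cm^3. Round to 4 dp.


rho = 1428.4 / 81.58 = 17.5092 g/cm^3


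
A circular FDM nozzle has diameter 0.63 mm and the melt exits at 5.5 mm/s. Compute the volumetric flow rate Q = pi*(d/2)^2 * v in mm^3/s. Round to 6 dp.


A = pi*(0.63/2)^2 = 0.31172453 mm^2
Q = 0.31172453 * 5.5 = 1.714485 mm^3/s


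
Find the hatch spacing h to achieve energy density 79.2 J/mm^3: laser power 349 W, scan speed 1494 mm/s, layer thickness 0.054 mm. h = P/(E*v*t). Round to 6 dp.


h = 349 / (79.2*1494*0.054) = 0.054621 mm


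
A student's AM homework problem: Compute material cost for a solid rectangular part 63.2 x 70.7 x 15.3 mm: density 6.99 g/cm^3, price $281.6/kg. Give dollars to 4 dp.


V = 63.2 * 70.7 * 15.3 = 68364.072 mm^3 = 68.364072 cm^3
Mass = 68.364072 * 6.99 / 1000 = 0.47786486 kg
Cost = 0.47786486 * 281.6 = 134.5667 $


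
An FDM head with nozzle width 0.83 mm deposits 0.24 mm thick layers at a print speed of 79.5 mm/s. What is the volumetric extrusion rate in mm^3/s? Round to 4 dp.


Rate = 0.83 * 0.24 * 79.5 = 15.8364 mm^3/s


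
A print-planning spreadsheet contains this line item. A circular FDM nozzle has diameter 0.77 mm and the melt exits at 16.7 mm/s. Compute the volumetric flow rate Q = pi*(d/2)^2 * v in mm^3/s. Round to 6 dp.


A = pi*(0.77/2)^2 = 0.46566257 mm^2
Q = 0.46566257 * 16.7 = 7.776565 mm^3/s


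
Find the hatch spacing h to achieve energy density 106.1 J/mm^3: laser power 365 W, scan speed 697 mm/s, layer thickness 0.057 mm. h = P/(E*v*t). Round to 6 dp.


h = 365 / (106.1*697*0.057) = 0.08659 mm


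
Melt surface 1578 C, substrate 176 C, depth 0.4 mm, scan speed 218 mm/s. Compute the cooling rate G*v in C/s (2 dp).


G = (1578-176)/0.4 = 3505.0 C/mm
CR = 3505.0 * 218 = 764090.0 C/s


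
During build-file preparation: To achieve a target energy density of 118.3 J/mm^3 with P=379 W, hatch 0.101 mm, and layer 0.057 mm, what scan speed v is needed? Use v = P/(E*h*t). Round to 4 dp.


v = 379 / (118.3*0.101*0.057) = 556.4911 mm/s


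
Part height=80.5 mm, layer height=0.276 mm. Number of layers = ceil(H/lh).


Layers = ceil(80.5/0.276) = 292


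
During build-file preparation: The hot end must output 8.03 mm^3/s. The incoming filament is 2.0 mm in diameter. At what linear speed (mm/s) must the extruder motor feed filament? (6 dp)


A = pi*(2.0/2)^2 = 3.141593
v = 8.03 / 3.141593 = 2.556028 mm/s


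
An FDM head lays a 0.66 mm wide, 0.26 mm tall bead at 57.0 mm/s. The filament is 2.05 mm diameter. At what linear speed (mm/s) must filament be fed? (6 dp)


Q = 0.66 * 0.26 * 57.0 = 9.7812 mm^3/s
A_fil = pi*(2.05/2)^2 = 3.30063578 mm^2
v_feed = 9.7812 / 3.30063578 = 2.963429 mm/s


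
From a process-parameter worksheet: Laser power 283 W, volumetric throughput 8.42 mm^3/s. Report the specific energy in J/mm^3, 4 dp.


SE = 283 / 8.42 = 33.6105 J/mm^3


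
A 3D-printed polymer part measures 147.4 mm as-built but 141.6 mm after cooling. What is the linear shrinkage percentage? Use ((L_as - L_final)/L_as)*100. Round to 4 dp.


Shrinkage = ((147.4-141.6)/147.4)*100 = 3.9349 %


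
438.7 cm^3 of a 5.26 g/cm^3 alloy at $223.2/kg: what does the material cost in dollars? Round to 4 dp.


Mass = 438.7*5.26/1000 = 2.307562 kg
Cost = 2.307562 * 223.2 = 515.0478 $


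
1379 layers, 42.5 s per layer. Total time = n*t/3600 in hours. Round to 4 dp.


t = 1379 * 42.5 / 3600 = 16.2799 hrs


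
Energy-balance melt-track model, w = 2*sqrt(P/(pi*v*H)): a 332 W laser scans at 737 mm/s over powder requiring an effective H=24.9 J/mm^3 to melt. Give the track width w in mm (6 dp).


w = 2*sqrt(332/(pi*737*24.9)) = 0.151772 mm


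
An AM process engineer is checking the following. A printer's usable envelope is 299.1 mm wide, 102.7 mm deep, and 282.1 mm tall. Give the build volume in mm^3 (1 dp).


V = 299.1 * 102.7 * 282.1 = 8665426.5 mm^3


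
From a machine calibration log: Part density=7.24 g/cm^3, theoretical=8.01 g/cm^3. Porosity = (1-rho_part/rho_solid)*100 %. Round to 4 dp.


Porosity = (1-7.24/8.01)*100 = 9.613 %


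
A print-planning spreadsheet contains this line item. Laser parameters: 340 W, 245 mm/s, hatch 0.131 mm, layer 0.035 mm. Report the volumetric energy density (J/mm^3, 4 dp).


E = 340 / (245*0.131*0.035) = 302.6729 J/mm^3


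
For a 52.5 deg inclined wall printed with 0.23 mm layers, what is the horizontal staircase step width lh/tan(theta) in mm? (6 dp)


step = 0.23 / tan(52.5) = 0.176485 mm


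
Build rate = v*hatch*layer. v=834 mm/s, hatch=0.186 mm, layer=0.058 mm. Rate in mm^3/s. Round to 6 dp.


Rate = 834 * 0.186 * 0.058 = 8.997192 mm^3/s


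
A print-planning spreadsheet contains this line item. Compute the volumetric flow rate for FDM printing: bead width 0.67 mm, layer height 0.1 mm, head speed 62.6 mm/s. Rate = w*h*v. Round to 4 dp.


Rate = 0.67 * 0.1 * 62.6 = 4.1942 mm^3/s


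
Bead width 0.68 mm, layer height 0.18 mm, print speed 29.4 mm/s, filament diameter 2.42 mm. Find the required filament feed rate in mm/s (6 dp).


Q = 0.68 * 0.18 * 29.4 = 3.59856 mm^3/s
A_fil = pi*(2.42/2)^2 = 4.5996058 mm^2
v_feed = 3.59856 / 4.5996058 = 0.782363 mm/s


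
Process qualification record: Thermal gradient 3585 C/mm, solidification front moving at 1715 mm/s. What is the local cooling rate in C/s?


CR = 3585 * 1715 = 6148275 C/s


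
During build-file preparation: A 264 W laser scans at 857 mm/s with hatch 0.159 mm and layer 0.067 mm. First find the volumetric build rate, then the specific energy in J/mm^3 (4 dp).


Build rate = 857 * 0.159 * 0.067 = 9.129621 mm^3/s
SE = 264 / 9.129621 = 28.9169 J/mm^3


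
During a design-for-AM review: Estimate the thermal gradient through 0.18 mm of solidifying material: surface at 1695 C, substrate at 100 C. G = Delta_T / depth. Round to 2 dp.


G = (1695-100)/0.18 = 8861.11 C/mm


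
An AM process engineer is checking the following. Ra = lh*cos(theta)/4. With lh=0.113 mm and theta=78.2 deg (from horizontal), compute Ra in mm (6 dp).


Ra = 0.113 * cos(78.2) / 4 = 0.005777 mm


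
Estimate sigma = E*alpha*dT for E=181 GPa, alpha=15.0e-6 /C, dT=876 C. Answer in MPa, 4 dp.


sigma = 181*1000 * 15.0e-6 * 876 = 2378.34 MPa


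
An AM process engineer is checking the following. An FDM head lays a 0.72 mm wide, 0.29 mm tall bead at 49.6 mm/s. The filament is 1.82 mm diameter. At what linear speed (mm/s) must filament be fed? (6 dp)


Q = 0.72 * 0.29 * 49.6 = 10.35648 mm^3/s
A_fil = pi*(1.82/2)^2 = 2.60155288 mm^2
v_feed = 10.35648 / 2.60155288 = 3.980884 mm/s


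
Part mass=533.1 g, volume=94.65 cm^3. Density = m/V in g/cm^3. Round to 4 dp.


rho = 533.1 / 94.65 = 5.6323 g/cm^3


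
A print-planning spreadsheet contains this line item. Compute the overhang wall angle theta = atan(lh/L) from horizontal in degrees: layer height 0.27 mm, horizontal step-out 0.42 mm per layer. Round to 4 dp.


angle = atan(0.27/0.42) = 32.7352 degrees


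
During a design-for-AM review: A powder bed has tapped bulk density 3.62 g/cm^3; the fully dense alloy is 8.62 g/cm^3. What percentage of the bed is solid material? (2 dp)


Packing = (3.62/8.62)*100 = 42.0 %


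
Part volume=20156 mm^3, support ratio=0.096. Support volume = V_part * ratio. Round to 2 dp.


V_support = 20156 * 0.096 = 1934.98 mm^3


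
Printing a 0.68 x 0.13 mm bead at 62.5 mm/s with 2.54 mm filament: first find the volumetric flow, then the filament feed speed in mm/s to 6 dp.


Q = 0.68 * 0.13 * 62.5 = 5.525 mm^3/s
A_fil = pi*(2.54/2)^2 = 5.06707479 mm^2
v_feed = 5.525 / 5.06707479 = 1.090373 mm/s


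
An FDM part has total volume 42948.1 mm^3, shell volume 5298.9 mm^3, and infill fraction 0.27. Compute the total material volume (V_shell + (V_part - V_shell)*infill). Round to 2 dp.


V_infill = (42948.1 - 5298.9) * 0.27 = 10165.28
V_total = 5298.9 + 10165.28 = 15464.18 mm^3


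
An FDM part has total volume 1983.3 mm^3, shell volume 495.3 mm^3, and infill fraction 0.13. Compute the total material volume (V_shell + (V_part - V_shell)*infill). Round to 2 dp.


V_infill = (1983.3 - 495.3) * 0.13 = 193.44
V_total = 495.3 + 193.44 = 688.74 mm^3


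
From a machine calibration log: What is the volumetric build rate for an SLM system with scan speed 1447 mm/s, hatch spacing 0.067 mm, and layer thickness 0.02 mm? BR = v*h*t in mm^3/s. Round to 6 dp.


Rate = 1447 * 0.067 * 0.02 = 1.93898 mm^3/s
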